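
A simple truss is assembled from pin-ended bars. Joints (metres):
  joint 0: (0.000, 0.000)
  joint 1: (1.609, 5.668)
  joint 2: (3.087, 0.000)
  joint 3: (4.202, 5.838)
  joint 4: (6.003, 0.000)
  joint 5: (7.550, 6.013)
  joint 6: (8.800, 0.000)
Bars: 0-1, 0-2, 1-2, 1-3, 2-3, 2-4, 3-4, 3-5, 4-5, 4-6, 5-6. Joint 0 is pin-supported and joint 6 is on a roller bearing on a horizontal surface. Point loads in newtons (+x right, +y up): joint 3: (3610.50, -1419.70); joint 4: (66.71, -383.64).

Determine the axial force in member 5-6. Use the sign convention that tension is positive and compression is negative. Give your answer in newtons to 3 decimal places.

N=7 nodes, M=11 members, R=3 reactions → 2N=14, M+R=14
member 0 (0-1): L=5.8920, (cx,cy)=(0.2731,0.9620)
member 1 (0-2): L=3.0870, (cx,cy)=(1.0000,0.0000)
member 2 (1-2): L=5.8575, (cx,cy)=(0.2523,-0.9676)
member 3 (1-3): L=2.5986, (cx,cy)=(0.9979,0.0654)
member 4 (2-3): L=5.9435, (cx,cy)=(0.1876,0.9822)
member 5 (2-4): L=2.9160, (cx,cy)=(1.0000,0.0000)
member 6 (3-4): L=6.1095, (cx,cy)=(0.2948,-0.9556)
member 7 (3-5): L=3.3526, (cx,cy)=(0.9986,0.0522)
member 8 (4-5): L=6.2088, (cx,cy)=(0.2492,0.9685)
member 9 (4-6): L=2.7970, (cx,cy)=(1.0000,0.0000)
member 10 (5-6): L=6.1416, (cx,cy)=(0.2035,-0.9791)
solve A·x = −loads:
  F[0-1] = +1592.0214 N (tension)
  F[0-2] = +3242.4539 N (tension)
  F[1-2] = -1527.1572 N (compression)
  F[1-3] = +821.8560 N (tension)
  F[2-3] = +1504.4530 N (tension)
  F[2-4] = +2574.8804 N (tension)
  F[3-4] = -3174.4610 N (compression)
  F[3-5] = -1574.5259 N (compression)
  F[4-5] = +3528.3136 N (tension)
  F[4-6] = +693.2581 N (tension)
  F[5-6] = -3406.1449 N (compression)
  Rx@0 = -3677.2100 N
  Ry@0 = -1531.5088 N
  Ry@6 = +3334.8488 N

-3406.145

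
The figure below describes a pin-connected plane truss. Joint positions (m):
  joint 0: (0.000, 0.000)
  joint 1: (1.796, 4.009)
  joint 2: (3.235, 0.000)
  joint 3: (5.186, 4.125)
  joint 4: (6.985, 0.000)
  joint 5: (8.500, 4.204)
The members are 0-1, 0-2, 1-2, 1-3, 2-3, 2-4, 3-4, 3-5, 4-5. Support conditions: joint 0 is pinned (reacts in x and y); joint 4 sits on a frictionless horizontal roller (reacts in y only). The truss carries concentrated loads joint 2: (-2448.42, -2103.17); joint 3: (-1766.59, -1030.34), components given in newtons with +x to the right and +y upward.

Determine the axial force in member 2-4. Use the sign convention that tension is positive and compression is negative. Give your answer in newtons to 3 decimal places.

N=6 nodes, M=9 members, R=3 reactions → 2N=12, M+R=12
member 0 (0-1): L=4.3929, (cx,cy)=(0.4088,0.9126)
member 1 (0-2): L=3.2350, (cx,cy)=(1.0000,0.0000)
member 2 (1-2): L=4.2594, (cx,cy)=(0.3378,-0.9412)
member 3 (1-3): L=3.3920, (cx,cy)=(0.9994,0.0342)
member 4 (2-3): L=4.5631, (cx,cy)=(0.4276,0.9040)
member 5 (2-4): L=3.7500, (cx,cy)=(1.0000,0.0000)
member 6 (3-4): L=4.5002, (cx,cy)=(0.3998,-0.9166)
member 7 (3-5): L=3.3149, (cx,cy)=(0.9997,0.0238)
member 8 (4-5): L=4.4687, (cx,cy)=(0.3390,0.9408)
solve A·x = −loads:
  F[0-1] = -2671.1917 N (compression)
  F[0-2] = -3122.9194 N (compression)
  F[1-2] = +2519.3803 N (tension)
  F[1-3] = -1944.3705 N (compression)
  F[2-3] = -296.5544 N (compression)
  F[2-4] = +303.4376 N (tension)
  F[3-4] = -759.0537 N (compression)
  F[3-5] = -0.0000 N (compression)
  F[4-5] = -0.0000 N (compression)
  Rx@0 = +4215.0100 N
  Ry@0 = +2437.7456 N
  Ry@4 = +695.7644 N

303.438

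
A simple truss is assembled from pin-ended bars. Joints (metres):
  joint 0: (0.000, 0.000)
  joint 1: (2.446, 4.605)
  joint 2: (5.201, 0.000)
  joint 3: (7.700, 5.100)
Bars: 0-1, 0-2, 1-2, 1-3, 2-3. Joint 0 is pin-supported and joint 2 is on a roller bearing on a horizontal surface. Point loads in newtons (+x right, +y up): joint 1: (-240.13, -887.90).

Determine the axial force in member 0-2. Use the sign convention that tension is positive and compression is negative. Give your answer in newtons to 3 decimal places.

122.621

N=4 nodes, M=5 members, R=3 reactions → 2N=8, M+R=8
member 0 (0-1): L=5.2143, (cx,cy)=(0.4691,0.8831)
member 1 (0-2): L=5.2010, (cx,cy)=(1.0000,0.0000)
member 2 (1-2): L=5.3662, (cx,cy)=(0.5134,-0.8581)
member 3 (1-3): L=5.2773, (cx,cy)=(0.9956,0.0938)
member 4 (2-3): L=5.6793, (cx,cy)=(0.4400,0.8980)
solve A·x = −loads:
  F[0-1] = -773.3002 N (compression)
  F[0-2] = +122.6208 N (tension)
  F[1-2] = -238.8411 N (compression)
  F[1-3] = -0.0000 N (compression)
  F[2-3] = -0.0000 N (compression)
  Rx@0 = +240.1300 N
  Ry@0 = +682.9385 N
  Ry@2 = +204.9615 N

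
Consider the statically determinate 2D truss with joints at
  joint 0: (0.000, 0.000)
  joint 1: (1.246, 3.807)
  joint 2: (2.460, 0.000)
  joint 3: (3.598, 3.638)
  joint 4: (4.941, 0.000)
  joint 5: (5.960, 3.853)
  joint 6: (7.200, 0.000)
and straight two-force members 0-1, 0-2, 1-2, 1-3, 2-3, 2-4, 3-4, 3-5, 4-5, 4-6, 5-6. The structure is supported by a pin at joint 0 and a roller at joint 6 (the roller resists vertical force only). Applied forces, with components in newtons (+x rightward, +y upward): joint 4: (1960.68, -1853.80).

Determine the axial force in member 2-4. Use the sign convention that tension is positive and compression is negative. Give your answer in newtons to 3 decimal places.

N=7 nodes, M=11 members, R=3 reactions → 2N=14, M+R=14
member 0 (0-1): L=4.0057, (cx,cy)=(0.3111,0.9504)
member 1 (0-2): L=2.4600, (cx,cy)=(1.0000,0.0000)
member 2 (1-2): L=3.9959, (cx,cy)=(0.3038,-0.9527)
member 3 (1-3): L=2.3581, (cx,cy)=(0.9974,-0.0717)
member 4 (2-3): L=3.8118, (cx,cy)=(0.2985,0.9544)
member 5 (2-4): L=2.4810, (cx,cy)=(1.0000,0.0000)
member 6 (3-4): L=3.8780, (cx,cy)=(0.3463,-0.9381)
member 7 (3-5): L=2.3718, (cx,cy)=(0.9959,0.0906)
member 8 (4-5): L=3.9855, (cx,cy)=(0.2557,0.9668)
member 9 (4-6): L=2.2590, (cx,cy)=(1.0000,0.0000)
member 10 (5-6): L=4.0476, (cx,cy)=(0.3064,-0.9519)
solve A·x = −loads:
  F[0-1] = -611.9895 N (compression)
  F[0-2] = +2151.0427 N (tension)
  F[1-2] = +639.4962 N (tension)
  F[1-3] = -385.6416 N (compression)
  F[2-3] = -638.3811 N (compression)
  F[2-4] = +2535.9147 N (tension)
  F[3-4] = +545.8401 N (tension)
  F[3-5] = -767.4268 N (compression)
  F[4-5] = +1387.8676 N (tension)
  F[4-6] = +409.4189 N (tension)
  F[5-6] = -1336.4284 N (compression)
  Rx@0 = -1960.6800 N
  Ry@0 = +581.6297 N
  Ry@6 = +1272.1702 N

2535.915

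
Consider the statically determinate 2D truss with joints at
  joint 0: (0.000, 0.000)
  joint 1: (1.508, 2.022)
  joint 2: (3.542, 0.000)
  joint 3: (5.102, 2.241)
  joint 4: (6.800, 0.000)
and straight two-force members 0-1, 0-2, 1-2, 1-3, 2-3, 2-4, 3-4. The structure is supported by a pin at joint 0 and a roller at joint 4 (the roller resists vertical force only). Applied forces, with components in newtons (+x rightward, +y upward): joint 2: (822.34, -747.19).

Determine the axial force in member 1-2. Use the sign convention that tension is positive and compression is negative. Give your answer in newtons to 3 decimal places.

N=5 nodes, M=7 members, R=3 reactions → 2N=10, M+R=10
member 0 (0-1): L=2.5224, (cx,cy)=(0.5978,0.8016)
member 1 (0-2): L=3.5420, (cx,cy)=(1.0000,0.0000)
member 2 (1-2): L=2.8680, (cx,cy)=(0.7092,-0.7050)
member 3 (1-3): L=3.6007, (cx,cy)=(0.9981,0.0608)
member 4 (2-3): L=2.7305, (cx,cy)=(0.5713,0.8207)
member 5 (2-4): L=3.2580, (cx,cy)=(1.0000,0.0000)
member 6 (3-4): L=2.8116, (cx,cy)=(0.6039,-0.7970)
solve A·x = −loads:
  F[0-1] = -446.5886 N (compression)
  F[0-2] = +1089.3290 N (tension)
  F[1-2] = +456.7106 N (tension)
  F[1-3] = -591.9822 N (compression)
  F[2-3] = +518.0824 N (tension)
  F[2-4] = +294.8944 N (tension)
  F[3-4] = -488.3010 N (compression)
  Rx@0 = -822.3400 N
  Ry@0 = +357.9919 N
  Ry@4 = +389.1981 N

456.711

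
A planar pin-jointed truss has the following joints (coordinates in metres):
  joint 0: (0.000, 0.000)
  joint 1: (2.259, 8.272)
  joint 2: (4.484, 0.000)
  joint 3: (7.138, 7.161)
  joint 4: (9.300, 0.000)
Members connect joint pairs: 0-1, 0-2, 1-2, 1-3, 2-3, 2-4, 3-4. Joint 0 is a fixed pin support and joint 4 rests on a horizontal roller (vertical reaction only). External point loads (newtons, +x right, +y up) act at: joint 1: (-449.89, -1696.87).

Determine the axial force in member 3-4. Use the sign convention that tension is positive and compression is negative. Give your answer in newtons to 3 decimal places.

-12.551

N=5 nodes, M=7 members, R=3 reactions → 2N=10, M+R=10
member 0 (0-1): L=8.5749, (cx,cy)=(0.2634,0.9647)
member 1 (0-2): L=4.4840, (cx,cy)=(1.0000,0.0000)
member 2 (1-2): L=8.5660, (cx,cy)=(0.2597,-0.9657)
member 3 (1-3): L=5.0039, (cx,cy)=(0.9750,-0.2220)
member 4 (2-3): L=7.6370, (cx,cy)=(0.3475,0.9377)
member 5 (2-4): L=4.8160, (cx,cy)=(1.0000,0.0000)
member 6 (3-4): L=7.4803, (cx,cy)=(0.2890,-0.9573)
solve A·x = −loads:
  F[0-1] = -1746.5521 N (compression)
  F[0-2] = +10.2270 N (tension)
  F[1-2] = -10.6849 N (compression)
  F[1-3] = -7.6423 N (compression)
  F[2-3] = +11.0040 N (tension)
  F[2-4] = +3.6275 N (tension)
  F[3-4] = -12.5506 N (compression)
  Rx@0 = +449.8900 N
  Ry@0 = +1684.8550 N
  Ry@4 = +12.0150 N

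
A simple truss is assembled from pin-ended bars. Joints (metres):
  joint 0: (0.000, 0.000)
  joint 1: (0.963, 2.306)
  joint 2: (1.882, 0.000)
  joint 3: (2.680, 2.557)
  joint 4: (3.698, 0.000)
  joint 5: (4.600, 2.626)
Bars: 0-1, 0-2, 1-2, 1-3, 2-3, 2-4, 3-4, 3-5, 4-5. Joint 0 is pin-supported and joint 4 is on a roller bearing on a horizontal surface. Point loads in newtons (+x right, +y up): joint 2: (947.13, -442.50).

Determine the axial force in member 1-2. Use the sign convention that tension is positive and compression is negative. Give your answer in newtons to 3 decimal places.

207.550

N=6 nodes, M=9 members, R=3 reactions → 2N=12, M+R=12
member 0 (0-1): L=2.4990, (cx,cy)=(0.3854,0.9228)
member 1 (0-2): L=1.8820, (cx,cy)=(1.0000,0.0000)
member 2 (1-2): L=2.4824, (cx,cy)=(0.3702,-0.9289)
member 3 (1-3): L=1.7352, (cx,cy)=(0.9895,0.1446)
member 4 (2-3): L=2.6786, (cx,cy)=(0.2979,0.9546)
member 5 (2-4): L=1.8160, (cx,cy)=(1.0000,0.0000)
member 6 (3-4): L=2.7522, (cx,cy)=(0.3699,-0.9291)
member 7 (3-5): L=1.9212, (cx,cy)=(0.9994,0.0359)
member 8 (4-5): L=2.7766, (cx,cy)=(0.3249,0.9458)
solve A·x = −loads:
  F[0-1] = -235.4883 N (compression)
  F[0-2] = +1037.8764 N (tension)
  F[1-2] = +207.5498 N (tension)
  F[1-3] = -169.3645 N (compression)
  F[2-3] = +261.5743 N (tension)
  F[2-4] = +89.6568 N (tension)
  F[3-4] = -242.3898 N (compression)
  F[3-5] = -0.0000 N (compression)
  F[4-5] = -0.0000 N (compression)
  Rx@0 = -947.1300 N
  Ry@0 = +217.3012 N
  Ry@4 = +225.1988 N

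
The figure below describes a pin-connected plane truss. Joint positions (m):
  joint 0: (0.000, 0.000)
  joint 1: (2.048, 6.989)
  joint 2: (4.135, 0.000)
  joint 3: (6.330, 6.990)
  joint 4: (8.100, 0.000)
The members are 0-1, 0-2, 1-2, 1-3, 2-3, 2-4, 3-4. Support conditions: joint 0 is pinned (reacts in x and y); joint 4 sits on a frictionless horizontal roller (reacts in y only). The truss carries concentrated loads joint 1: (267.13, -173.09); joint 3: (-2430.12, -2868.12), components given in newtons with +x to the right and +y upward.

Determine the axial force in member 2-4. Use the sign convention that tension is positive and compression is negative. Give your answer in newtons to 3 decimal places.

105.981

N=5 nodes, M=7 members, R=3 reactions → 2N=10, M+R=10
member 0 (0-1): L=7.2829, (cx,cy)=(0.2812,0.9596)
member 1 (0-2): L=4.1350, (cx,cy)=(1.0000,0.0000)
member 2 (1-2): L=7.2939, (cx,cy)=(0.2861,-0.9582)
member 3 (1-3): L=4.2820, (cx,cy)=(1.0000,0.0002)
member 4 (2-3): L=7.3265, (cx,cy)=(0.2996,0.9541)
member 5 (2-4): L=3.9650, (cx,cy)=(1.0000,0.0000)
member 6 (3-4): L=7.2106, (cx,cy)=(0.2455,-0.9694)
solve A·x = −loads:
  F[0-1] = -2732.9595 N (compression)
  F[0-2] = -1394.4621 N (compression)
  F[1-2] = +2556.0380 N (tension)
  F[1-3] = -1767.0109 N (compression)
  F[2-3] = -2567.0901 N (compression)
  F[2-4] = +105.9806 N (tension)
  F[3-4] = -431.7431 N (compression)
  Rx@0 = +2162.9900 N
  Ry@0 = +2622.6766 N
  Ry@4 = +418.5334 N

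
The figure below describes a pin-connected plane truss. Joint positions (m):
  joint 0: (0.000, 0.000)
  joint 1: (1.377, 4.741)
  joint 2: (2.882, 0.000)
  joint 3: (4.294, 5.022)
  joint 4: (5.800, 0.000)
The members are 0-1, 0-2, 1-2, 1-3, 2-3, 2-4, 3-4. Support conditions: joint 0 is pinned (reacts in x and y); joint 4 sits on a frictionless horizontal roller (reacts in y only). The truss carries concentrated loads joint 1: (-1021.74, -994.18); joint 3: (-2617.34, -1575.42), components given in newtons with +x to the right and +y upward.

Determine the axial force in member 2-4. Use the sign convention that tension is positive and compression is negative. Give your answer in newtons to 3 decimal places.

N=5 nodes, M=7 members, R=3 reactions → 2N=10, M+R=10
member 0 (0-1): L=4.9369, (cx,cy)=(0.2789,0.9603)
member 1 (0-2): L=2.8820, (cx,cy)=(1.0000,0.0000)
member 2 (1-2): L=4.9741, (cx,cy)=(0.3026,-0.9531)
member 3 (1-3): L=2.9305, (cx,cy)=(0.9954,0.0959)
member 4 (2-3): L=5.2167, (cx,cy)=(0.2707,0.9627)
member 5 (2-4): L=2.9180, (cx,cy)=(1.0000,0.0000)
member 6 (3-4): L=5.2429, (cx,cy)=(0.2872,-0.9579)
solve A·x = −loads:
  F[0-1] = -4445.0570 N (compression)
  F[0-2] = -2399.2706 N (compression)
  F[1-2] = +3312.1734 N (tension)
  F[1-3] = -1225.8645 N (compression)
  F[2-3] = -3279.3365 N (compression)
  F[2-4] = -509.5131 N (compression)
  F[3-4] = +1773.8058 N (tension)
  Rx@0 = +3639.0800 N
  Ry@0 = +4268.6537 N
  Ry@4 = -1699.0537 N

-509.513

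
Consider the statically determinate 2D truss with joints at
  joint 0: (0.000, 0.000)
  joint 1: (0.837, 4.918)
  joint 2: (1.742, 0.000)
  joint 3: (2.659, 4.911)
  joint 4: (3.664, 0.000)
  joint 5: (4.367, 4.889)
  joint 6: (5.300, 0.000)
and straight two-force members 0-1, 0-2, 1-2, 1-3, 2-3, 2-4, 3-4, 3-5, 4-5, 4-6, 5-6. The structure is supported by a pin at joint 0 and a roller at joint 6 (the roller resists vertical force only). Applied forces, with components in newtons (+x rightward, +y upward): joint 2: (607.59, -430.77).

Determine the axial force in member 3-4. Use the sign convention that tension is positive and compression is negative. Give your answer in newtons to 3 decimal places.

N=7 nodes, M=11 members, R=3 reactions → 2N=14, M+R=14
member 0 (0-1): L=4.9887, (cx,cy)=(0.1678,0.9858)
member 1 (0-2): L=1.7420, (cx,cy)=(1.0000,0.0000)
member 2 (1-2): L=5.0006, (cx,cy)=(0.1810,-0.9835)
member 3 (1-3): L=1.8220, (cx,cy)=(1.0000,-0.0038)
member 4 (2-3): L=4.9959, (cx,cy)=(0.1836,0.9830)
member 5 (2-4): L=1.9220, (cx,cy)=(1.0000,0.0000)
member 6 (3-4): L=5.0128, (cx,cy)=(0.2005,-0.9797)
member 7 (3-5): L=1.7081, (cx,cy)=(0.9999,-0.0129)
member 8 (4-5): L=4.9393, (cx,cy)=(0.1423,0.9898)
member 9 (4-6): L=1.6360, (cx,cy)=(1.0000,0.0000)
member 10 (5-6): L=4.9772, (cx,cy)=(0.1875,-0.9823)
solve A·x = −loads:
  F[0-1] = -293.3431 N (compression)
  F[0-2] = +656.8067 N (tension)
  F[1-2] = +294.4408 N (tension)
  F[1-3] = -102.5051 N (compression)
  F[2-3] = +143.6316 N (tension)
  F[2-4] = +76.1406 N (tension)
  F[3-4] = -143.8977 N (compression)
  F[3-5] = -47.2948 N (compression)
  F[4-5] = +142.4260 N (tension)
  F[4-6] = +27.0196 N (tension)
  F[5-6] = -144.1403 N (compression)
  Rx@0 = -607.5900 N
  Ry@0 = +289.1848 N
  Ry@6 = +141.5852 N

-143.898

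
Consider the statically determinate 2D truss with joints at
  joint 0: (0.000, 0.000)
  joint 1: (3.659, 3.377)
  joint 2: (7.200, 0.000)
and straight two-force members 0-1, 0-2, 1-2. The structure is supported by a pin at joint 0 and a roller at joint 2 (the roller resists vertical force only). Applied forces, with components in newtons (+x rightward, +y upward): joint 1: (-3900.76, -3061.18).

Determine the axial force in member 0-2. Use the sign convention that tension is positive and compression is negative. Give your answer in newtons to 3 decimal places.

N=3 nodes, M=3 members, R=3 reactions → 2N=6, M+R=6
member 0 (0-1): L=4.9792, (cx,cy)=(0.7349,0.6782)
member 1 (0-2): L=7.2000, (cx,cy)=(1.0000,0.0000)
member 2 (1-2): L=4.8931, (cx,cy)=(0.7237,-0.6902)
solve A·x = −loads:
  F[0-1] = -4917.3745 N (compression)
  F[0-2] = -287.1913 N (compression)
  F[1-2] = +396.8559 N (tension)
  Rx@0 = +3900.7600 N
  Ry@0 = +3335.0701 N
  Ry@2 = -273.8901 N

-287.191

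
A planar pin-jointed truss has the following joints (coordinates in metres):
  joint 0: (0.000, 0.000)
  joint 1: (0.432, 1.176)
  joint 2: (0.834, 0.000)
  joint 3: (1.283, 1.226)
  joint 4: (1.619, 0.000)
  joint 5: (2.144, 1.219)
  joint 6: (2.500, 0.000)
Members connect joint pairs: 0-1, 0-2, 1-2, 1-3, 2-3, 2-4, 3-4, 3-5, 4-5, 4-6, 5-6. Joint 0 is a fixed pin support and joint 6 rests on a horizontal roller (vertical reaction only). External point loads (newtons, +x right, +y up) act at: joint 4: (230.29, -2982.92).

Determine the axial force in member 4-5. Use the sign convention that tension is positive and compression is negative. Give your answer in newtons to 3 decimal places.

N=7 nodes, M=11 members, R=3 reactions → 2N=14, M+R=14
member 0 (0-1): L=1.2528, (cx,cy)=(0.3448,0.9387)
member 1 (0-2): L=0.8340, (cx,cy)=(1.0000,0.0000)
member 2 (1-2): L=1.2428, (cx,cy)=(0.3235,-0.9462)
member 3 (1-3): L=0.8525, (cx,cy)=(0.9983,0.0587)
member 4 (2-3): L=1.3056, (cx,cy)=(0.3439,0.9390)
member 5 (2-4): L=0.7850, (cx,cy)=(1.0000,0.0000)
member 6 (3-4): L=1.2712, (cx,cy)=(0.2643,-0.9644)
member 7 (3-5): L=0.8610, (cx,cy)=(1.0000,-0.0081)
member 8 (4-5): L=1.3272, (cx,cy)=(0.3956,0.9184)
member 9 (4-6): L=0.8810, (cx,cy)=(1.0000,0.0000)
member 10 (5-6): L=1.2699, (cx,cy)=(0.2803,-0.9599)
solve A·x = −loads:
  F[0-1] = -1119.8624 N (compression)
  F[0-2] = +616.4381 N (tension)
  F[1-2] = +1065.5238 N (tension)
  F[1-3] = -732.0630 N (compression)
  F[2-3] = -1073.7319 N (compression)
  F[2-4] = +1330.3432 N (tension)
  F[3-4] = +1101.6714 N (tension)
  F[3-5] = -1391.2878 N (compression)
  F[4-5] = +2090.9626 N (tension)
  F[4-6] = +564.1502 N (tension)
  F[5-6] = -2012.4316 N (compression)
  Rx@0 = -230.2900 N
  Ry@0 = +1051.1810 N
  Ry@6 = +1931.7390 N

2090.963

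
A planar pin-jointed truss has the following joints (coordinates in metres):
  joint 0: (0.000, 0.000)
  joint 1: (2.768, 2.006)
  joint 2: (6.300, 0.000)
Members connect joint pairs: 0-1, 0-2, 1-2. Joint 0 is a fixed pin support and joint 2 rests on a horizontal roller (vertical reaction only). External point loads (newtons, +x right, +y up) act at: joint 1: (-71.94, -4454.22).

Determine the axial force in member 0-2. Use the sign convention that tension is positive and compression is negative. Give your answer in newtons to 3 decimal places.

3405.443

N=3 nodes, M=3 members, R=3 reactions → 2N=6, M+R=6
member 0 (0-1): L=3.4185, (cx,cy)=(0.8097,0.5868)
member 1 (0-2): L=6.3000, (cx,cy)=(1.0000,0.0000)
member 2 (1-2): L=4.0619, (cx,cy)=(0.8695,-0.4939)
solve A·x = −loads:
  F[0-1] = -4294.5417 N (compression)
  F[0-2] = +3405.4433 N (tension)
  F[1-2] = -3916.3596 N (compression)
  Rx@0 = +71.9400 N
  Ry@0 = +2520.0979 N
  Ry@2 = +1934.1221 N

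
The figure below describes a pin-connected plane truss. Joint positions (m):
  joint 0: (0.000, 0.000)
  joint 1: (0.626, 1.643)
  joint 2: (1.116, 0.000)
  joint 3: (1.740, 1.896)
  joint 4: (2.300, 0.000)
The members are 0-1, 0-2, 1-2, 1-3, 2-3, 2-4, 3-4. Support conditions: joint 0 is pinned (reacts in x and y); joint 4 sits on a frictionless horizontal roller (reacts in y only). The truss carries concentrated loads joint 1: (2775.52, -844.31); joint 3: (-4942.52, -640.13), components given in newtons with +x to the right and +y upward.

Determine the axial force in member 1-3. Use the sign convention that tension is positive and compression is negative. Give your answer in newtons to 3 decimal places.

-4290.884

N=5 nodes, M=7 members, R=3 reactions → 2N=10, M+R=10
member 0 (0-1): L=1.7582, (cx,cy)=(0.3560,0.9345)
member 1 (0-2): L=1.1160, (cx,cy)=(1.0000,0.0000)
member 2 (1-2): L=1.7145, (cx,cy)=(0.2858,-0.9583)
member 3 (1-3): L=1.1424, (cx,cy)=(0.9752,0.2215)
member 4 (2-3): L=1.9960, (cx,cy)=(0.3126,0.9499)
member 5 (2-4): L=1.1840, (cx,cy)=(1.0000,0.0000)
member 6 (3-4): L=1.9770, (cx,cy)=(0.2833,-0.9590)
solve A·x = −loads:
  F[0-1] = -3062.7397 N (compression)
  F[0-2] = -1076.5341 N (compression)
  F[1-2] = +1113.8860 N (tension)
  F[1-3] = -4290.8843 N (compression)
  F[2-3] = -1123.7501 N (compression)
  F[2-4] = -406.8853 N (compression)
  F[3-4] = +1436.4298 N (tension)
  Rx@0 = +2167.0000 N
  Ry@0 = +2862.0375 N
  Ry@4 = -1377.5975 N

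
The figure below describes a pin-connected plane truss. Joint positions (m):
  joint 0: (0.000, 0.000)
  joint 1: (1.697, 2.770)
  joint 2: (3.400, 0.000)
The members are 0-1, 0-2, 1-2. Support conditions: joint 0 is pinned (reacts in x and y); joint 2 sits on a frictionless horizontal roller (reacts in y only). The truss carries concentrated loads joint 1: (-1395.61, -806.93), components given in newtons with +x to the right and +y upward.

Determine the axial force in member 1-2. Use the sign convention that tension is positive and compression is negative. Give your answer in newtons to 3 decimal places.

861.927

N=3 nodes, M=3 members, R=3 reactions → 2N=6, M+R=6
member 0 (0-1): L=3.2485, (cx,cy)=(0.5224,0.8527)
member 1 (0-2): L=3.4000, (cx,cy)=(1.0000,0.0000)
member 2 (1-2): L=3.2516, (cx,cy)=(0.5237,-0.8519)
solve A·x = −loads:
  F[0-1] = -1807.4156 N (compression)
  F[0-2] = -451.4233 N (compression)
  F[1-2] = +861.9274 N (tension)
  Rx@0 = +1395.6100 N
  Ry@0 = +1541.1887 N
  Ry@2 = -734.2587 N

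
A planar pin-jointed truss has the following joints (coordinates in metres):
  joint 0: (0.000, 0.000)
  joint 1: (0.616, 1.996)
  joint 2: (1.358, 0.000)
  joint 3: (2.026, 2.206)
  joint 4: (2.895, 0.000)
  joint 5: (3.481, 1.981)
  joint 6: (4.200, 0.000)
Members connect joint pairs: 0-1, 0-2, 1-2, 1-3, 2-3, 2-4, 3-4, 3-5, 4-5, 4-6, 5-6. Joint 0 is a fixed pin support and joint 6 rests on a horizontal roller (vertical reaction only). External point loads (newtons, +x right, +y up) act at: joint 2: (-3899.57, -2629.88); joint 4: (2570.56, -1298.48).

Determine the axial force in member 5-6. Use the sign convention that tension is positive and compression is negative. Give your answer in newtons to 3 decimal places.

N=7 nodes, M=11 members, R=3 reactions → 2N=14, M+R=14
member 0 (0-1): L=2.0889, (cx,cy)=(0.2949,0.9555)
member 1 (0-2): L=1.3580, (cx,cy)=(1.0000,0.0000)
member 2 (1-2): L=2.1295, (cx,cy)=(0.3484,-0.9373)
member 3 (1-3): L=1.4256, (cx,cy)=(0.9891,0.1473)
member 4 (2-3): L=2.3049, (cx,cy)=(0.2898,0.9571)
member 5 (2-4): L=1.5370, (cx,cy)=(1.0000,0.0000)
member 6 (3-4): L=2.3710, (cx,cy)=(0.3665,-0.9304)
member 7 (3-5): L=1.4723, (cx,cy)=(0.9883,-0.1528)
member 8 (4-5): L=2.0659, (cx,cy)=(0.2837,0.9589)
member 9 (4-6): L=1.3050, (cx,cy)=(1.0000,0.0000)
member 10 (5-6): L=2.1074, (cx,cy)=(0.3412,-0.9400)
solve A·x = −loads:
  F[0-1] = -2284.6042 N (compression)
  F[0-2] = -655.2960 N (compression)
  F[1-2] = +2105.3530 N (tension)
  F[1-3] = -1422.8386 N (compression)
  F[2-3] = +685.9091 N (tension)
  F[2-4] = +3779.0891 N (tension)
  F[3-4] = -297.5565 N (compression)
  F[3-5] = -1112.5390 N (compression)
  F[4-5] = +1642.8087 N (tension)
  F[4-6] = +633.4719 N (tension)
  F[5-6] = -1856.7549 N (compression)
  Rx@0 = +1329.0100 N
  Ry@0 = +2183.0084 N
  Ry@6 = +1745.3516 N

-1856.755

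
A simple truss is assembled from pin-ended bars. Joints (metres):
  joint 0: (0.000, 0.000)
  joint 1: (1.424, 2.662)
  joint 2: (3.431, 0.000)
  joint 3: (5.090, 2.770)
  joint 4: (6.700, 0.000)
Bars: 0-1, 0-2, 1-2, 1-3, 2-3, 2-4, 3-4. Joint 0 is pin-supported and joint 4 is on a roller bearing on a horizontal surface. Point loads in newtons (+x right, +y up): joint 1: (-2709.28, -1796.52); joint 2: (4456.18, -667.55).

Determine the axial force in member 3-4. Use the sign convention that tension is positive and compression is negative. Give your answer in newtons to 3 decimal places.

N=5 nodes, M=7 members, R=3 reactions → 2N=10, M+R=10
member 0 (0-1): L=3.0189, (cx,cy)=(0.4717,0.8818)
member 1 (0-2): L=3.4310, (cx,cy)=(1.0000,0.0000)
member 2 (1-2): L=3.3338, (cx,cy)=(0.6020,-0.7985)
member 3 (1-3): L=3.6676, (cx,cy)=(0.9996,0.0294)
member 4 (2-3): L=3.2288, (cx,cy)=(0.5138,0.8579)
member 5 (2-4): L=3.2690, (cx,cy)=(1.0000,0.0000)
member 6 (3-4): L=3.2039, (cx,cy)=(0.5025,-0.8646)
solve A·x = −loads:
  F[0-1] = -3194.5349 N (compression)
  F[0-2] = +3253.7244 N (tension)
  F[1-2] = +1293.4422 N (tension)
  F[1-3] = +423.9694 N (tension)
  F[2-3] = -425.7419 N (compression)
  F[2-4] = -205.0340 N (compression)
  F[3-4] = +408.0182 N (tension)
  Rx@0 = -1746.9000 N
  Ry@0 = +2816.8304 N
  Ry@4 = -352.7604 N

408.018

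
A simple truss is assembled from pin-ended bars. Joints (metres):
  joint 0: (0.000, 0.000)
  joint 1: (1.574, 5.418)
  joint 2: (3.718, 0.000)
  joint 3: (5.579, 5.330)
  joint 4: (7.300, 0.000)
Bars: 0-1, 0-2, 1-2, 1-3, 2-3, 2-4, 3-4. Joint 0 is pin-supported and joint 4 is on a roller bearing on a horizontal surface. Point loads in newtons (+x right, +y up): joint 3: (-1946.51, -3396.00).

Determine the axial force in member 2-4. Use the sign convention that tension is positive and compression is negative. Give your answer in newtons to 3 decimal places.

N=5 nodes, M=7 members, R=3 reactions → 2N=10, M+R=10
member 0 (0-1): L=5.6420, (cx,cy)=(0.2790,0.9603)
member 1 (0-2): L=3.7180, (cx,cy)=(1.0000,0.0000)
member 2 (1-2): L=5.8268, (cx,cy)=(0.3680,-0.9298)
member 3 (1-3): L=4.0060, (cx,cy)=(0.9998,-0.0220)
member 4 (2-3): L=5.6455, (cx,cy)=(0.3296,0.9441)
member 5 (2-4): L=3.5820, (cx,cy)=(1.0000,0.0000)
member 6 (3-4): L=5.6010, (cx,cy)=(0.3073,-0.9516)
solve A·x = −loads:
  F[0-1] = -2313.6978 N (compression)
  F[0-2] = -1301.0371 N (compression)
  F[1-2] = +2425.8203 N (tension)
  F[1-3] = -1538.4386 N (compression)
  F[2-3] = -2389.1717 N (compression)
  F[2-4] = +379.1245 N (tension)
  F[3-4] = -1233.8528 N (compression)
  Rx@0 = +1946.5100 N
  Ry@0 = +2221.8376 N
  Ry@4 = +1174.1624 N

379.124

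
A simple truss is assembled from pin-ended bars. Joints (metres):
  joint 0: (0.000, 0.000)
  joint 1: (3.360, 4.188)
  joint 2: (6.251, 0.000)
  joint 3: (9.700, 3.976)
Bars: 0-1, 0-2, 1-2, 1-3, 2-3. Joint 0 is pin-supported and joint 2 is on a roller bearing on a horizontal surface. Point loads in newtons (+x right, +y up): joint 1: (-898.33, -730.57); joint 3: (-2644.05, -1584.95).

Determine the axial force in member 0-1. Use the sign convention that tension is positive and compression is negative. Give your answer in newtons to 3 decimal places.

N=4 nodes, M=5 members, R=3 reactions → 2N=8, M+R=8
member 0 (0-1): L=5.3693, (cx,cy)=(0.6258,0.7800)
member 1 (0-2): L=6.2510, (cx,cy)=(1.0000,0.0000)
member 2 (1-2): L=5.0889, (cx,cy)=(0.5681,-0.8230)
member 3 (1-3): L=6.3435, (cx,cy)=(0.9994,-0.0334)
member 4 (2-3): L=5.2635, (cx,cy)=(0.6553,0.7554)
solve A·x = −loads:
  F[0-1] = -2239.7631 N (compression)
  F[0-2] = -2140.7706 N (compression)
  F[1-2] = +1285.2092 N (tension)
  F[1-3] = -1234.0905 N (compression)
  F[2-3] = -2152.7736 N (compression)
  Rx@0 = +3542.3800 N
  Ry@0 = +1747.0059 N
  Ry@2 = +568.5141 N

-2239.763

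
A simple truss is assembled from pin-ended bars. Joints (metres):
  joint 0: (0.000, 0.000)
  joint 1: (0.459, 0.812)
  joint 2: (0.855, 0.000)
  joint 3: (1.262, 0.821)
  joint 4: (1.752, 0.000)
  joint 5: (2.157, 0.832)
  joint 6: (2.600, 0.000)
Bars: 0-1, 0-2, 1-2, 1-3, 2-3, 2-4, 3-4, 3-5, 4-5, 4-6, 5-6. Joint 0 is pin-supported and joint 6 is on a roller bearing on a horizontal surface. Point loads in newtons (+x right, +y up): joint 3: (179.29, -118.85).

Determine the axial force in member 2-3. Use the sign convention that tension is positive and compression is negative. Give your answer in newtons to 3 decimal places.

N=7 nodes, M=11 members, R=3 reactions → 2N=14, M+R=14
member 0 (0-1): L=0.9328, (cx,cy)=(0.4921,0.8705)
member 1 (0-2): L=0.8550, (cx,cy)=(1.0000,0.0000)
member 2 (1-2): L=0.9034, (cx,cy)=(0.4383,-0.8988)
member 3 (1-3): L=0.8031, (cx,cy)=(0.9999,0.0112)
member 4 (2-3): L=0.9163, (cx,cy)=(0.4442,0.8959)
member 5 (2-4): L=0.8970, (cx,cy)=(1.0000,0.0000)
member 6 (3-4): L=0.9561, (cx,cy)=(0.5125,-0.8587)
member 7 (3-5): L=0.8951, (cx,cy)=(0.9999,0.0123)
member 8 (4-5): L=0.9253, (cx,cy)=(0.4377,0.8991)
member 9 (4-6): L=0.8480, (cx,cy)=(1.0000,0.0000)
member 10 (5-6): L=0.9426, (cx,cy)=(0.4700,-0.8827)
solve A·x = −loads:
  F[0-1] = -5.2241 N (compression)
  F[0-2] = +181.8607 N (tension)
  F[1-2] = +5.0004 N (tension)
  F[1-3] = -4.7629 N (compression)
  F[2-3] = -5.0163 N (compression)
  F[2-4] = +186.2806 N (tension)
  F[3-4] = -134.7898 N (compression)
  F[3-5] = -117.2104 N (compression)
  F[4-5] = +128.7272 N (tension)
  F[4-6] = +60.8604 N (tension)
  F[5-6] = -129.4951 N (compression)
  Rx@0 = -179.2900 N
  Ry@0 = +4.5478 N
  Ry@6 = +114.3022 N

-5.016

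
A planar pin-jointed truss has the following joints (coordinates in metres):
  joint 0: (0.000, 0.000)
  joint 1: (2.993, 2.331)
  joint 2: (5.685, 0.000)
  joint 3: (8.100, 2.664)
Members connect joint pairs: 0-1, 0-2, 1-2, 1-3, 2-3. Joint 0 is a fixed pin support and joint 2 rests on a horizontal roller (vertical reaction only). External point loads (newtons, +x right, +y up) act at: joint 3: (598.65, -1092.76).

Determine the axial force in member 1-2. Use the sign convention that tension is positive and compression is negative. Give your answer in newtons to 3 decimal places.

-969.444

N=4 nodes, M=5 members, R=3 reactions → 2N=8, M+R=8
member 0 (0-1): L=3.7936, (cx,cy)=(0.7890,0.6145)
member 1 (0-2): L=5.6850, (cx,cy)=(1.0000,0.0000)
member 2 (1-2): L=3.5610, (cx,cy)=(0.7560,-0.6546)
member 3 (1-3): L=5.1178, (cx,cy)=(0.9979,0.0651)
member 4 (2-3): L=3.5957, (cx,cy)=(0.6716,0.7409)
solve A·x = −loads:
  F[0-1] = +1212.0324 N (tension)
  F[0-2] = -357.5886 N (compression)
  F[1-2] = -969.4438 N (compression)
  F[1-3] = +1692.7020 N (tension)
  F[2-3] = -1623.6003 N (compression)
  Rx@0 = -598.6500 N
  Ry@0 = -744.7351 N
  Ry@2 = +1837.4951 N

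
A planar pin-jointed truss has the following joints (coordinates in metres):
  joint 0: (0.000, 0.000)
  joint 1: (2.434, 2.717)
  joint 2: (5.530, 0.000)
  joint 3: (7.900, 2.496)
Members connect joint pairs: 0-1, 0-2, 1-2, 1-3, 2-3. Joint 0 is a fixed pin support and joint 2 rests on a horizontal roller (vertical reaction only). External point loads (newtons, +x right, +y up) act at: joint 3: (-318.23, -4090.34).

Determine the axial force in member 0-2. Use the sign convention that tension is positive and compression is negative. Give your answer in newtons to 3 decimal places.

N=4 nodes, M=5 members, R=3 reactions → 2N=8, M+R=8
member 0 (0-1): L=3.6478, (cx,cy)=(0.6673,0.7448)
member 1 (0-2): L=5.5300, (cx,cy)=(1.0000,0.0000)
member 2 (1-2): L=4.1191, (cx,cy)=(0.7516,-0.6596)
member 3 (1-3): L=5.4705, (cx,cy)=(0.9992,-0.0404)
member 4 (2-3): L=3.4419, (cx,cy)=(0.6886,0.7252)
solve A·x = −loads:
  F[0-1] = +2160.7110 N (tension)
  F[0-2] = -1759.9676 N (compression)
  F[1-2] = -2650.3821 N (compression)
  F[1-3] = +3436.6059 N (tension)
  F[2-3] = -5449.0483 N (compression)
  Rx@0 = +318.2300 N
  Ry@0 = -1609.3678 N
  Ry@2 = +5699.7078 N

-1759.968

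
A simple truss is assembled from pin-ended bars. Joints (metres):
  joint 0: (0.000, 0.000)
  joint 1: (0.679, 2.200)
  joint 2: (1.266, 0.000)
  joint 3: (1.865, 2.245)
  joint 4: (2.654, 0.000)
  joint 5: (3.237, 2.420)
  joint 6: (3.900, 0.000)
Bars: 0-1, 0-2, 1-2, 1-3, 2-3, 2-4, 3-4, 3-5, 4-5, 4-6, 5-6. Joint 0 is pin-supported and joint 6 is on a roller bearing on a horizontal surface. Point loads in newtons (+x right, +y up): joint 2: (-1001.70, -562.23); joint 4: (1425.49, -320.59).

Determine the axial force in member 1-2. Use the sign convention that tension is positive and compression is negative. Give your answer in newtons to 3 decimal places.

N=7 nodes, M=11 members, R=3 reactions → 2N=14, M+R=14
member 0 (0-1): L=2.3024, (cx,cy)=(0.2949,0.9555)
member 1 (0-2): L=1.2660, (cx,cy)=(1.0000,0.0000)
member 2 (1-2): L=2.2770, (cx,cy)=(0.2578,-0.9662)
member 3 (1-3): L=1.1869, (cx,cy)=(0.9993,0.0379)
member 4 (2-3): L=2.3235, (cx,cy)=(0.2578,0.9662)
member 5 (2-4): L=1.3880, (cx,cy)=(1.0000,0.0000)
member 6 (3-4): L=2.3796, (cx,cy)=(0.3316,-0.9434)
member 7 (3-5): L=1.3831, (cx,cy)=(0.9920,0.1265)
member 8 (4-5): L=2.4892, (cx,cy)=(0.2342,0.9722)
member 9 (4-6): L=1.2460, (cx,cy)=(1.0000,0.0000)
member 10 (5-6): L=2.5092, (cx,cy)=(0.2642,-0.9645)
solve A·x = −loads:
  F[0-1] = -504.5874 N (compression)
  F[0-2] = +572.5978 N (tension)
  F[1-2] = +488.2269 N (tension)
  F[1-3] = -274.8700 N (compression)
  F[2-3] = +93.6721 N (tension)
  F[2-4] = +1676.0140 N (tension)
  F[3-4] = -113.6614 N (compression)
  F[3-5] = -214.5620 N (compression)
  F[4-5] = +440.0615 N (tension)
  F[4-6] = +109.7715 N (tension)
  F[5-6] = -415.4389 N (compression)
  Rx@0 = -423.7900 N
  Ry@0 = +482.1459 N
  Ry@6 = +400.6741 N

488.227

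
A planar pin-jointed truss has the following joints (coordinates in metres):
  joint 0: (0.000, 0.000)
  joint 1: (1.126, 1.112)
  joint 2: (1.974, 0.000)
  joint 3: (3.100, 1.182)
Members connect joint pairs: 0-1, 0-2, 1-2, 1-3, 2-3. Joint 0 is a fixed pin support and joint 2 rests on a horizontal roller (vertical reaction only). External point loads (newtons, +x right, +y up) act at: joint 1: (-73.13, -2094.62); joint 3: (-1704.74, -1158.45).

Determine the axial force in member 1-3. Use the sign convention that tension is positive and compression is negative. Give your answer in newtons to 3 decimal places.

-622.584

N=4 nodes, M=5 members, R=3 reactions → 2N=8, M+R=8
member 0 (0-1): L=1.5825, (cx,cy)=(0.7115,0.7027)
member 1 (0-2): L=1.9740, (cx,cy)=(1.0000,0.0000)
member 2 (1-2): L=1.3984, (cx,cy)=(0.6064,-0.7952)
member 3 (1-3): L=1.9752, (cx,cy)=(0.9994,0.0354)
member 4 (2-3): L=1.6325, (cx,cy)=(0.6897,0.7241)
solve A·x = −loads:
  F[0-1] = -1851.4902 N (compression)
  F[0-2] = -460.5047 N (compression)
  F[1-2] = -1025.8166 N (compression)
  F[1-3] = -622.5836 N (compression)
  F[2-3] = -1569.4850 N (compression)
  Rx@0 = +1777.8700 N
  Ry@0 = +1300.9860 N
  Ry@2 = +1952.0840 N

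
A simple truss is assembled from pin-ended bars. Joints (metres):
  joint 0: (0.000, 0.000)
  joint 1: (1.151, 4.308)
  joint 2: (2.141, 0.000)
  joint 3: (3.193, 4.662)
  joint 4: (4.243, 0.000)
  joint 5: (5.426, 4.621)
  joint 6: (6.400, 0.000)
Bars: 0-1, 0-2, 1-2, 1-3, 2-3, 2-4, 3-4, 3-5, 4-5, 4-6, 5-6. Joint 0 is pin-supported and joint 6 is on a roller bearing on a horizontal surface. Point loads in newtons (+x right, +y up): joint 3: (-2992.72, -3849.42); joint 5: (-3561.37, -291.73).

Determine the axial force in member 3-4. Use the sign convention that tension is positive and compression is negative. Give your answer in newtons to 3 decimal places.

N=7 nodes, M=11 members, R=3 reactions → 2N=14, M+R=14
member 0 (0-1): L=4.4591, (cx,cy)=(0.2581,0.9661)
member 1 (0-2): L=2.1410, (cx,cy)=(1.0000,0.0000)
member 2 (1-2): L=4.4203, (cx,cy)=(0.2240,-0.9746)
member 3 (1-3): L=2.0725, (cx,cy)=(0.9853,0.1708)
member 4 (2-3): L=4.7792, (cx,cy)=(0.2201,0.9755)
member 5 (2-4): L=2.1020, (cx,cy)=(1.0000,0.0000)
member 6 (3-4): L=4.7788, (cx,cy)=(0.2197,-0.9756)
member 7 (3-5): L=2.2334, (cx,cy)=(0.9998,-0.0184)
member 8 (4-5): L=4.7700, (cx,cy)=(0.2480,0.9688)
member 9 (4-6): L=2.1570, (cx,cy)=(1.0000,0.0000)
member 10 (5-6): L=4.7225, (cx,cy)=(0.2062,-0.9785)
solve A·x = −loads:
  F[0-1] = -6960.6297 N (compression)
  F[0-2] = -4757.3897 N (compression)
  F[1-2] = +6328.3245 N (tension)
  F[1-3] = -3261.9765 N (compression)
  F[2-3] = -6322.6402 N (compression)
  F[2-4] = -1948.3157 N (compression)
  F[3-4] = +2990.0774 N (tension)
  F[3-5] = -2270.4207 N (compression)
  F[4-5] = -3011.0794 N (compression)
  F[4-6] = -544.5627 N (compression)
  F[5-6] = +2640.3648 N (tension)
  Rx@0 = +6554.0900 N
  Ry@0 = +6724.7479 N
  Ry@6 = -2583.5979 N

2990.077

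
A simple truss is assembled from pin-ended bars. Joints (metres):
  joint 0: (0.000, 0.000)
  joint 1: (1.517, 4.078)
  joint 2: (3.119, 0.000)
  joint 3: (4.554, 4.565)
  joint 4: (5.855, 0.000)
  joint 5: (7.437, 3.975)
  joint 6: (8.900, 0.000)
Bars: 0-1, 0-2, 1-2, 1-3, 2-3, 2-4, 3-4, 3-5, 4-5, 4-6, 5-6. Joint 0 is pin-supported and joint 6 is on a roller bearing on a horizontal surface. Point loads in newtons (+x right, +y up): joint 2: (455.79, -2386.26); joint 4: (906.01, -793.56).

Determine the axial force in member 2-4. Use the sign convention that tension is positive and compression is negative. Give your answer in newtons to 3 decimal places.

1973.005

N=7 nodes, M=11 members, R=3 reactions → 2N=14, M+R=14
member 0 (0-1): L=4.3510, (cx,cy)=(0.3487,0.9373)
member 1 (0-2): L=3.1190, (cx,cy)=(1.0000,0.0000)
member 2 (1-2): L=4.3814, (cx,cy)=(0.3656,-0.9308)
member 3 (1-3): L=3.0758, (cx,cy)=(0.9874,0.1583)
member 4 (2-3): L=4.7852, (cx,cy)=(0.2999,0.9540)
member 5 (2-4): L=2.7360, (cx,cy)=(1.0000,0.0000)
member 6 (3-4): L=4.7468, (cx,cy)=(0.2741,-0.9617)
member 7 (3-5): L=2.9428, (cx,cy)=(0.9797,-0.2005)
member 8 (4-5): L=4.2782, (cx,cy)=(0.3698,0.9291)
member 9 (4-6): L=3.0450, (cx,cy)=(1.0000,0.0000)
member 10 (5-6): L=4.2357, (cx,cy)=(0.3454,-0.9385)
solve A·x = −loads:
  F[0-1] = -1943.4495 N (compression)
  F[0-2] = +2039.3912 N (tension)
  F[1-2] = +1731.2151 N (tension)
  F[1-3] = -1327.3329 N (compression)
  F[2-3] = +812.3044 N (tension)
  F[2-4] = +1973.0051 N (tension)
  F[3-4] = -382.5026 N (compression)
  F[3-5] = -982.0997 N (compression)
  F[4-5] = +1250.0163 N (tension)
  F[4-6] = +499.9297 N (tension)
  F[5-6] = -1447.3977 N (compression)
  Rx@0 = -1361.8000 N
  Ry@0 = +1821.5010 N
  Ry@6 = +1358.3190 N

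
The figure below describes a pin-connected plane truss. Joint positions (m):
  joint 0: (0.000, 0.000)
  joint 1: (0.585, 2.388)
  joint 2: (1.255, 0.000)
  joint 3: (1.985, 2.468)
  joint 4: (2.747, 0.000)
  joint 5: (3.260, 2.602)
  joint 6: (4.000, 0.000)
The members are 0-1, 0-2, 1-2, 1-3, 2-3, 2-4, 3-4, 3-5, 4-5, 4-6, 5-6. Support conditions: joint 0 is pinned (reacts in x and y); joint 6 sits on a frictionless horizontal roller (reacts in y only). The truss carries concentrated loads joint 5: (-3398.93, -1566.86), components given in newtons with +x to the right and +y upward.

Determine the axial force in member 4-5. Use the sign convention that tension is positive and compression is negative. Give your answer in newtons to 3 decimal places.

N=7 nodes, M=11 members, R=3 reactions → 2N=14, M+R=14
member 0 (0-1): L=2.4586, (cx,cy)=(0.2379,0.9713)
member 1 (0-2): L=1.2550, (cx,cy)=(1.0000,0.0000)
member 2 (1-2): L=2.4802, (cx,cy)=(0.2701,-0.9628)
member 3 (1-3): L=1.4023, (cx,cy)=(0.9984,0.0570)
member 4 (2-3): L=2.5737, (cx,cy)=(0.2836,0.9589)
member 5 (2-4): L=1.4920, (cx,cy)=(1.0000,0.0000)
member 6 (3-4): L=2.5830, (cx,cy)=(0.2950,-0.9555)
member 7 (3-5): L=1.2820, (cx,cy)=(0.9945,0.1045)
member 8 (4-5): L=2.6521, (cx,cy)=(0.1934,0.9811)
member 9 (4-6): L=1.2530, (cx,cy)=(1.0000,0.0000)
member 10 (5-6): L=2.7052, (cx,cy)=(0.2735,-0.9619)
solve A·x = −loads:
  F[0-1] = -2574.8218 N (compression)
  F[0-2] = -2786.2789 N (compression)
  F[1-2] = +2520.6688 N (tension)
  F[1-3] = -1295.6907 N (compression)
  F[2-3] = -2530.8948 N (compression)
  F[2-4] = -1387.4904 N (compression)
  F[3-4] = +2320.8079 N (tension)
  F[3-5] = -2710.9519 N (compression)
  F[4-5] = -2260.2051 N (compression)
  F[4-6] = -265.6302 N (compression)
  F[5-6] = +971.0509 N (tension)
  Rx@0 = +3398.9300 N
  Ry@0 = +2500.8731 N
  Ry@6 = -934.0131 N

-2260.205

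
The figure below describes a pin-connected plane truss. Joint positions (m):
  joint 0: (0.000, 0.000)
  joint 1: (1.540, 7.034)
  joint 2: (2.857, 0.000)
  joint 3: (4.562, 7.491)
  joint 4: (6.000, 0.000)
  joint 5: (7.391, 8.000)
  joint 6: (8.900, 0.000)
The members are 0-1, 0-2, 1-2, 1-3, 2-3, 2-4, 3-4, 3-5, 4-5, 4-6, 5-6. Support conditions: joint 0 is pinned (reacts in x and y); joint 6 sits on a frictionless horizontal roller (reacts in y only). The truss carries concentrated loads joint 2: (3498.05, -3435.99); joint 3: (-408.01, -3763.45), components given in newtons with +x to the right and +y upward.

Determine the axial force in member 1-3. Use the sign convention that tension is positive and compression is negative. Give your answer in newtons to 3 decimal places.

-1801.953

N=7 nodes, M=11 members, R=3 reactions → 2N=14, M+R=14
member 0 (0-1): L=7.2006, (cx,cy)=(0.2139,0.9769)
member 1 (0-2): L=2.8570, (cx,cy)=(1.0000,0.0000)
member 2 (1-2): L=7.1562, (cx,cy)=(0.1840,-0.9829)
member 3 (1-3): L=3.0564, (cx,cy)=(0.9888,0.1495)
member 4 (2-3): L=7.6826, (cx,cy)=(0.2219,0.9751)
member 5 (2-4): L=3.1430, (cx,cy)=(1.0000,0.0000)
member 6 (3-4): L=7.6278, (cx,cy)=(0.1885,-0.9821)
member 7 (3-5): L=2.8744, (cx,cy)=(0.9842,0.1771)
member 8 (4-5): L=8.1200, (cx,cy)=(0.1713,0.9852)
member 9 (4-6): L=2.9000, (cx,cy)=(1.0000,0.0000)
member 10 (5-6): L=8.1411, (cx,cy)=(0.1854,-0.9827)
solve A·x = −loads:
  F[0-1] = -4617.6222 N (compression)
  F[0-2] = +4077.6147 N (tension)
  F[1-2] = +4315.0462 N (tension)
  F[1-3] = -1801.9535 N (compression)
  F[2-3] = -825.9507 N (compression)
  F[2-4] = +1556.9897 N (tension)
  F[3-4] = -2922.0787 N (compression)
  F[3-5] = -1022.2700 N (compression)
  F[4-5] = +2912.7389 N (tension)
  F[4-6] = +507.1486 N (tension)
  F[5-6] = -2736.0730 N (compression)
  Rx@0 = -3090.0400 N
  Ry@0 = +4510.7794 N
  Ry@6 = +2688.6606 N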